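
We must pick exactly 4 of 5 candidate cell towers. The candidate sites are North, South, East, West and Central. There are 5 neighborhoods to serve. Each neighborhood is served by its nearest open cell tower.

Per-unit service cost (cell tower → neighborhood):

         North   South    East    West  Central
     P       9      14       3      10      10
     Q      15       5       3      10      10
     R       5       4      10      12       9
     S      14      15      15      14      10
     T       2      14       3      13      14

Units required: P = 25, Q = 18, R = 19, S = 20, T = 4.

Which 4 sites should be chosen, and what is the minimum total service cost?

With exactly 4 open, each neighborhood uses its cheapest among the chosen.
{North, South, East, Central}: P→East 3·25=75, Q→East 3·18=54, R→South 4·19=76, S→Central 10·20=200, T→North 2·4=8. Service cost 413.
{South, East, West, Central}: service cost 417
{North, East, West, Central}: service cost 432
Among all 5 size-4 choices, {North, South, East, Central} is lowest.

Choose North, South, East and Central; total service cost 413.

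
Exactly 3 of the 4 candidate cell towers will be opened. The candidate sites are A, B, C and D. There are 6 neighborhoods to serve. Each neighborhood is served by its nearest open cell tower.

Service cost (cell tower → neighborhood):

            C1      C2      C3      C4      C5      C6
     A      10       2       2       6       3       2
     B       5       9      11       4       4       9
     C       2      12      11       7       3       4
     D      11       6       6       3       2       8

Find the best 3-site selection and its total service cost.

With exactly 3 open, each neighborhood uses its cheapest among the chosen.
{A, C, D}: C1→C 2, C2→A 2, C3→A 2, C4→D 3, C5→D 2, C6→A 2. Service cost 13.
{A, B, C}: service cost 15
{A, B, D}: service cost 16
Among all 4 size-3 choices, {A, C, D} is lowest.

Choose A, C and D; total service cost 13.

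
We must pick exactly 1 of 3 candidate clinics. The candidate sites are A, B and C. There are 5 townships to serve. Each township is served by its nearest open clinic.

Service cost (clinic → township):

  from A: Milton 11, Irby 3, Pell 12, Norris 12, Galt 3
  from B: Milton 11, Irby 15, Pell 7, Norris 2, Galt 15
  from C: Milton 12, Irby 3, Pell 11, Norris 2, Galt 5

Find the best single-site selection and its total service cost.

With exactly 1 open, each township uses its cheapest among the chosen.
{C}: Milton→C 12, Irby→C 3, Pell→C 11, Norris→C 2, Galt→C 5. Service cost 33.
{A}: service cost 41
{B}: service cost 50
Among all 3 size-1 choices, {C} is lowest.

Choose C only; total service cost 33.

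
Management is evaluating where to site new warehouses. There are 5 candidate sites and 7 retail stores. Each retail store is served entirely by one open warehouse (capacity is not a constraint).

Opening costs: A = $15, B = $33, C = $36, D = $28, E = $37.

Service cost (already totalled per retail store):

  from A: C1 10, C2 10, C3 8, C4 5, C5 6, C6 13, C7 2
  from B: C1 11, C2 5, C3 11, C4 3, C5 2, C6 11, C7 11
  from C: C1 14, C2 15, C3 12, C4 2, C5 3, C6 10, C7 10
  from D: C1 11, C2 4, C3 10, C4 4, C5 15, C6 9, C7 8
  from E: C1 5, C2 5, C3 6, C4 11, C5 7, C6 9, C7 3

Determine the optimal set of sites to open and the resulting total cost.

For any fixed open set, each retail store goes to its cheapest open site; total = fixed + service.
{A}: C1→A 10, C2→A 10, C3→A 8, C4→A 5, C5→A 6, C6→A 13, C7→A 2. Service 54; fixed 15; total 69.
{E}: service 46 + fixed 37 = 83
{A, D}: service 43 + fixed 43 = 86
{A, B, C, D, E}: service 30 + fixed 149 = 179
No other subset beats 69.

Open A only; minimum total cost 69.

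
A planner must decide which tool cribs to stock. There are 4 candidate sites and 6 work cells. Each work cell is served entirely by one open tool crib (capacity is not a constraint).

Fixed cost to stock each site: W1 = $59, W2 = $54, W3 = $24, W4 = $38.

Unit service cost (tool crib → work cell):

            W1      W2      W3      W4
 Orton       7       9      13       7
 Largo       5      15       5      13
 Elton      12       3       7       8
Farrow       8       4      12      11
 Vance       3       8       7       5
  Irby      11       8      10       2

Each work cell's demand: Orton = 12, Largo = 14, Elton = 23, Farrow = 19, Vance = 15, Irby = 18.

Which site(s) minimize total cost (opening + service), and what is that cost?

Open W2, W3 and W4; minimum total cost 526.

For any fixed open set, each work cell goes to its cheapest open site; total = fixed + service.
{W2, W3, W4}: Orton→W4 7·12=84, Largo→W3 5·14=70, Elton→W2 3·23=69, Farrow→W2 4·19=76, Vance→W4 5·15=75, Irby→W4 2·18=36. Service 410; fixed 116; total 526.
{W1, W2, W4}: service 380 + fixed 151 = 531
{W1, W2, W3, W4}: Orton→W1 7·12=84, Largo→W1 5·14=70, Elton→W2 3·23=69, Farrow→W2 4·19=76, Vance→W1 3·15=45, Irby→W4 2·18=36. Service 380; fixed 175; total 555.
{W3}: service 900 + fixed 24 = 924
No other subset beats 526.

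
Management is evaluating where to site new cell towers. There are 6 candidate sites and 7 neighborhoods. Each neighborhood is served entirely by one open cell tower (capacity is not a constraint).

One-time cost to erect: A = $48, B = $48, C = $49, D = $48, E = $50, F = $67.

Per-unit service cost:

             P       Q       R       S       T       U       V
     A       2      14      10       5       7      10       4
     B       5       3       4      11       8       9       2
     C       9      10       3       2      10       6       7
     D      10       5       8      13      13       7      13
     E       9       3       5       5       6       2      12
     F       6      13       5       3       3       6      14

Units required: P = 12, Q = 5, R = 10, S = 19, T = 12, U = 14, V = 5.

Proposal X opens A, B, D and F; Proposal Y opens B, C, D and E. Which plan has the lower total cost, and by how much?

Proposal Y is cheaper by 29.

Proposal X: {A, B, D, F}: P→A 2·12=24, Q→B 3·5=15, R→B 4·10=40, S→F 3·19=57, T→F 3·12=36, U→F 6·14=84, V→B 2·5=10. Service 266; fixed 211; total 477.
Proposal Y: {B, C, D, E}: P→B 5·12=60, Q→B 3·5=15, R→C 3·10=30, S→C 2·19=38, T→E 6·12=72, U→E 2·14=28, V→B 2·5=10. Service 253; fixed 195; total 448.
Difference: |477 − 448| = 29.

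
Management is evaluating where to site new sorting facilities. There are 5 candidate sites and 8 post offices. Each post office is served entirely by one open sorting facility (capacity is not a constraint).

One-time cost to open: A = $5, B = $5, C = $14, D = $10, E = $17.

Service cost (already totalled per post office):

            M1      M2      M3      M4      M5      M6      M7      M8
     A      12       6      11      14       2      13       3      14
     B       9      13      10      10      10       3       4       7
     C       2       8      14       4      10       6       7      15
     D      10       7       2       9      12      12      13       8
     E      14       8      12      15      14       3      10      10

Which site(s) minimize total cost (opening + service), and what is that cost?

For any fixed open set, each post office goes to its cheapest open site; total = fixed + service.
{A, B}: M1→B 9, M2→A 6, M3→B 10, M4→B 10, M5→A 2, M6→B 3, M7→A 3, M8→B 7. Service 50; fixed 10; total 60.
{A, B, C}: service 37 + fixed 24 = 61
{A, B, D}: M1→B 9, M2→A 6, M3→D 2, M4→D 9, M5→A 2, M6→B 3, M7→A 3, M8→B 7. Service 41; fixed 20; total 61.
{A, B, C, D, E}: service 29 + fixed 51 = 80
No other subset beats 60.

Open A and B; minimum total cost 60.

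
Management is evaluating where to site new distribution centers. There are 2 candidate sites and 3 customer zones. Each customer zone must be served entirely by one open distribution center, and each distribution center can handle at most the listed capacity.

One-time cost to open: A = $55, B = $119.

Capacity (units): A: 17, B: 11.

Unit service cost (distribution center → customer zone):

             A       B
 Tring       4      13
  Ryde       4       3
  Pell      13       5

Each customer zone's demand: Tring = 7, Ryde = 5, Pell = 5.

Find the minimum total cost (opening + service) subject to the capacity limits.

Open {A}: Tring→A 4·7=28, Ryde→A 4·5=20, Pell→A 13·5=65.
Loads: A carries 17/17. Service 113; fixed 55; total 168.
Next best feasible plan costs 242.

Minimum total cost: 168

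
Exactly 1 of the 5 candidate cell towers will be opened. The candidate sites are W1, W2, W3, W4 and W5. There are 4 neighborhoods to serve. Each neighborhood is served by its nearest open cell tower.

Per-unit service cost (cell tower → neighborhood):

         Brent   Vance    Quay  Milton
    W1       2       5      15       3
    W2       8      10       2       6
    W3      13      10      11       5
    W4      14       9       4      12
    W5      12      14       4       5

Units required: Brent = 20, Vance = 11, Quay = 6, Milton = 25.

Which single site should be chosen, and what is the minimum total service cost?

Choose W1 only; total service cost 260.

With exactly 1 open, each neighborhood uses its cheapest among the chosen.
{W1}: Brent→W1 2·20=40, Vance→W1 5·11=55, Quay→W1 15·6=90, Milton→W1 3·25=75. Service cost 260.
{W2}: service cost 432
{W5}: service cost 543
Among all 5 size-1 choices, {W1} is lowest.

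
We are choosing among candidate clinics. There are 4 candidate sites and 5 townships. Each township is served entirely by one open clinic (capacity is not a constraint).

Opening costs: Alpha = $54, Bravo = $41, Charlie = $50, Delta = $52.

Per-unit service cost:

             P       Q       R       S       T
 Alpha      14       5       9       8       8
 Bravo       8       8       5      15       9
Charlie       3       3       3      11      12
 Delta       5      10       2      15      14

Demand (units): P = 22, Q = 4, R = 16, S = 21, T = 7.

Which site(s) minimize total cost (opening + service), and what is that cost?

For any fixed open set, each township goes to its cheapest open site; total = fixed + service.
{Alpha, Charlie}: P→Charlie 3·22=66, Q→Charlie 3·4=12, R→Charlie 3·16=48, S→Alpha 8·21=168, T→Alpha 8·7=56. Service 350; fixed 104; total 454.
{Alpha, Charlie, Delta}: P→Charlie 3·22=66, Q→Charlie 3·4=12, R→Delta 2·16=32, S→Alpha 8·21=168, T→Alpha 8·7=56. Service 334; fixed 156; total 490.
{Charlie}: P→Charlie 3·22=66, Q→Charlie 3·4=12, R→Charlie 3·16=48, S→Charlie 11·21=231, T→Charlie 12·7=84. Service 441; fixed 50; total 491.
{Alpha, Bravo, Charlie, Delta}: P→Charlie 3·22=66, Q→Charlie 3·4=12, R→Delta 2·16=32, S→Alpha 8·21=168, T→Alpha 8·7=56. Service 334; fixed 197; total 531.
No other subset beats 454.

Open Alpha and Charlie; minimum total cost 454.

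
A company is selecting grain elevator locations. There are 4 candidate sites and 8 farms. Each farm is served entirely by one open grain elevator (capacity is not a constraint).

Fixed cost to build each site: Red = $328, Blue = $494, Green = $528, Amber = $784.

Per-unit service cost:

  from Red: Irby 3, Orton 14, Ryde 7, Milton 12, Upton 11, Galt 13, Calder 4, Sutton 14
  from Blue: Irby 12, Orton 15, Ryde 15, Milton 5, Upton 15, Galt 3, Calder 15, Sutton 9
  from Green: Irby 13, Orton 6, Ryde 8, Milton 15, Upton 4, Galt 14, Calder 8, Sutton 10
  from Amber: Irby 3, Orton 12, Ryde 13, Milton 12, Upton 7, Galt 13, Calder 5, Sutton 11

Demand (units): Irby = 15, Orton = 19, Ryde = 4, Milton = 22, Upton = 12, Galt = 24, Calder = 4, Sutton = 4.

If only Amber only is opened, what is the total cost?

Total cost: 1833

Each farm is assigned to its cheapest site among the open ones.
{Amber}: Irby→Amber 3·15=45, Orton→Amber 12·19=228, Ryde→Amber 13·4=52, Milton→Amber 12·22=264, Upton→Amber 7·12=84, Galt→Amber 13·24=312, Calder→Amber 5·4=20, Sutton→Amber 11·4=44. Service 1049; fixed 784; total 1833.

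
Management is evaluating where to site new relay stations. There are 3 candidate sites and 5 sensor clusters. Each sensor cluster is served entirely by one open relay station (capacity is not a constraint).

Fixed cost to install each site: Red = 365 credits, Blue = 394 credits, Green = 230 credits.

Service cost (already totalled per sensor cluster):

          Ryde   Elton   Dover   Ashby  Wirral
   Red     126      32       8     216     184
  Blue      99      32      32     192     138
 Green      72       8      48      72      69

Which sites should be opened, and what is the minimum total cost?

Open Green only; minimum total cost 499.

For any fixed open set, each sensor cluster goes to its cheapest open site; total = fixed + service.
{Green}: Ryde→Green 72, Elton→Green 8, Dover→Green 48, Ashby→Green 72, Wirral→Green 69. Service 269; fixed 230; total 499.
{Red, Green}: service 229 + fixed 595 = 824
{Blue, Green}: Ryde→Green 72, Elton→Green 8, Dover→Blue 32, Ashby→Green 72, Wirral→Green 69. Service 253; fixed 624; total 877.
{Red, Blue, Green}: service 229 + fixed 989 = 1218
No other subset beats 499.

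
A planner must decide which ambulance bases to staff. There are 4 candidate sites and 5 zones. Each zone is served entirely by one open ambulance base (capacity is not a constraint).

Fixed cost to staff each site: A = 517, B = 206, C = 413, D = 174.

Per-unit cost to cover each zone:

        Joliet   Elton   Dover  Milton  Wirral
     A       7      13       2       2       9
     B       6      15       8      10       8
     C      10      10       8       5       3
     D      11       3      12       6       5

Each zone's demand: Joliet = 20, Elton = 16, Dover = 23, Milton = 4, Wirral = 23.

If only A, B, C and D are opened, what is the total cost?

Each zone is assigned to its cheapest site among the open ones.
{A, B, C, D}: Joliet→B 6·20=120, Elton→D 3·16=48, Dover→A 2·23=46, Milton→A 2·4=8, Wirral→C 3·23=69. Service 291; fixed 1310; total 1601.

Total cost: 1601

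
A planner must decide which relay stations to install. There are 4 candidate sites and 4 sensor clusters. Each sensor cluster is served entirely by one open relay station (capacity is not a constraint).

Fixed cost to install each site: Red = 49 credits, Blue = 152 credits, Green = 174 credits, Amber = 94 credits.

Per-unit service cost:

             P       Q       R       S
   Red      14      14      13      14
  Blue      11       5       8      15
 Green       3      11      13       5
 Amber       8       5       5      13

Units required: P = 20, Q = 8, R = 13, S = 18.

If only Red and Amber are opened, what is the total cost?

Total cost: 642

Each sensor cluster is assigned to its cheapest site among the open ones.
{Red, Amber}: P→Amber 8·20=160, Q→Amber 5·8=40, R→Amber 5·13=65, S→Amber 13·18=234. Service 499; fixed 143; total 642.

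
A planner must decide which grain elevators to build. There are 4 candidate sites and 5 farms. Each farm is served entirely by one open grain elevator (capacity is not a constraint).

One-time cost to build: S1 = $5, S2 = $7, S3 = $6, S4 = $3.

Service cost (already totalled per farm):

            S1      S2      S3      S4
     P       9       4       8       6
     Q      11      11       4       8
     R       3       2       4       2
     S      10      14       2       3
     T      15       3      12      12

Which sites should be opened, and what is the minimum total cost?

Open S2 and S3; minimum total cost 28.

For any fixed open set, each farm goes to its cheapest open site; total = fixed + service.
{S2, S3}: P→S2 4, Q→S3 4, R→S2 2, S→S3 2, T→S2 3. Service 15; fixed 13; total 28.
{S2, S4}: service 20 + fixed 10 = 30
{S2, S3, S4}: service 15 + fixed 16 = 31
{S1, S2, S3, S4}: P→S2 4, Q→S3 4, R→S2 2, S→S3 2, T→S2 3. Service 15; fixed 21; total 36.
No other subset beats 28.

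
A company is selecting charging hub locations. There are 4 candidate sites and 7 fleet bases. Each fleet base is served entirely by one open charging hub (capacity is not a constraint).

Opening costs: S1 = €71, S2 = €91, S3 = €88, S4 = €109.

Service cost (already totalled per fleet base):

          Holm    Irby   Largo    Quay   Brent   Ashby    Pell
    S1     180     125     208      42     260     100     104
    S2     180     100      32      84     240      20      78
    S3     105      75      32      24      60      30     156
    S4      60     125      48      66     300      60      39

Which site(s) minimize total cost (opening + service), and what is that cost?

For any fixed open set, each fleet base goes to its cheapest open site; total = fixed + service.
{S3, S4}: Holm→S4 60, Irby→S3 75, Largo→S3 32, Quay→S3 24, Brent→S3 60, Ashby→S3 30, Pell→S4 39. Service 320; fixed 197; total 517.
{S3}: service 482 + fixed 88 = 570
{S2, S3}: Holm→S3 105, Irby→S3 75, Largo→S2 32, Quay→S3 24, Brent→S3 60, Ashby→S2 20, Pell→S2 78. Service 394; fixed 179; total 573.
{S1, S2, S3, S4}: service 310 + fixed 359 = 669
(All 15 nonempty subsets were checked; S3 and S4 is lowest.)

Open S3 and S4; minimum total cost 517.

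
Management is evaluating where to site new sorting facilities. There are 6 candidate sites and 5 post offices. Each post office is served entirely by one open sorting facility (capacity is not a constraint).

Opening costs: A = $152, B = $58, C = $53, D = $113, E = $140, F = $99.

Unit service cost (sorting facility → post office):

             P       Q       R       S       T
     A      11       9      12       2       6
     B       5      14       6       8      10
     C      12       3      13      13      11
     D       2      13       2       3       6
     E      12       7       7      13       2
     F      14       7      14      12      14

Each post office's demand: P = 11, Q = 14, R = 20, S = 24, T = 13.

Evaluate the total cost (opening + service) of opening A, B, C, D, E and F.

Each post office is assigned to its cheapest site among the open ones.
{A, B, C, D, E, F}: P→D 2·11=22, Q→C 3·14=42, R→D 2·20=40, S→A 2·24=48, T→E 2·13=26. Service 178; fixed 615; total 793.

Total cost: 793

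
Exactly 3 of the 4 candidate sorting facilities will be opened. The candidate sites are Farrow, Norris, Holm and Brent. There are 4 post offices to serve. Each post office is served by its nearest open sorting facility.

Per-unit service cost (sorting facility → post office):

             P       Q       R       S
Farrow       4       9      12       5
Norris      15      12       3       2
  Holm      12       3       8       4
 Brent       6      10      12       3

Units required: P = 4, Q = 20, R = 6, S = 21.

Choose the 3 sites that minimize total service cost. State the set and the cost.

Choose Farrow, Norris and Holm; total service cost 136.

With exactly 3 open, each post office uses its cheapest among the chosen.
{Farrow, Norris, Holm}: P→Farrow 4·4=16, Q→Holm 3·20=60, R→Norris 3·6=18, S→Norris 2·21=42. Service cost 136.
{Norris, Holm, Brent}: service cost 144
{Farrow, Holm, Brent}: service cost 187
Among all 4 size-3 choices, {Farrow, Norris, Holm} is lowest.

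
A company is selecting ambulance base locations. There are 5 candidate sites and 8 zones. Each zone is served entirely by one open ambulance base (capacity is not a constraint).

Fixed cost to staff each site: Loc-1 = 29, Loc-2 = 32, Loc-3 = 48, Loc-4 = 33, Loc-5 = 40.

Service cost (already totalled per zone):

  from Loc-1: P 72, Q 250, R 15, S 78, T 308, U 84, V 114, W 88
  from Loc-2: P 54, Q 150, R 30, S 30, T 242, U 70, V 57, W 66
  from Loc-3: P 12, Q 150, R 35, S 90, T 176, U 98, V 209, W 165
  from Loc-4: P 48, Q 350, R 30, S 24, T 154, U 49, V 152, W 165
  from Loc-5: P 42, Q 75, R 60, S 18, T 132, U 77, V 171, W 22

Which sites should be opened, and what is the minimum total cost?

For any fixed open set, each zone goes to its cheapest open site; total = fixed + service.
{Loc-2, Loc-5}: P→Loc-5 42, Q→Loc-5 75, R→Loc-2 30, S→Loc-5 18, T→Loc-5 132, U→Loc-2 70, V→Loc-2 57, W→Loc-5 22. Service 446; fixed 72; total 518.
{Loc-2, Loc-4, Loc-5}: P→Loc-5 42, Q→Loc-5 75, R→Loc-2 30, S→Loc-5 18, T→Loc-5 132, U→Loc-4 49, V→Loc-2 57, W→Loc-5 22. Service 425; fixed 105; total 530.
{Loc-1, Loc-2, Loc-5}: service 431 + fixed 101 = 532
{Loc-1, Loc-2, Loc-3, Loc-4, Loc-5}: service 380 + fixed 182 = 562
No other subset beats 518.

Open Loc-2 and Loc-5; minimum total cost 518.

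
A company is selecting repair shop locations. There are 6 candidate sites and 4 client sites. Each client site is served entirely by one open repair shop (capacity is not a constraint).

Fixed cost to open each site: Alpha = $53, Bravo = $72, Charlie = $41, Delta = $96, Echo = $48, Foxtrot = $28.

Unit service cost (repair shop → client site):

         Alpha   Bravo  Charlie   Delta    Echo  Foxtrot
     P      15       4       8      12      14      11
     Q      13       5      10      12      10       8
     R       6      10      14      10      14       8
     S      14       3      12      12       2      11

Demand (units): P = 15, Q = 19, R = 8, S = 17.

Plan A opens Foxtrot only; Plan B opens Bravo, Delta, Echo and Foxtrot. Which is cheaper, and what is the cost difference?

Plan B is cheaper by 99.

Plan A: {Foxtrot}: P→Foxtrot 11·15=165, Q→Foxtrot 8·19=152, R→Foxtrot 8·8=64, S→Foxtrot 11·17=187. Service 568; fixed 28; total 596.
Plan B: {Bravo, Delta, Echo, Foxtrot}: P→Bravo 4·15=60, Q→Bravo 5·19=95, R→Foxtrot 8·8=64, S→Echo 2·17=34. Service 253; fixed 244; total 497.
Difference: |596 − 497| = 99.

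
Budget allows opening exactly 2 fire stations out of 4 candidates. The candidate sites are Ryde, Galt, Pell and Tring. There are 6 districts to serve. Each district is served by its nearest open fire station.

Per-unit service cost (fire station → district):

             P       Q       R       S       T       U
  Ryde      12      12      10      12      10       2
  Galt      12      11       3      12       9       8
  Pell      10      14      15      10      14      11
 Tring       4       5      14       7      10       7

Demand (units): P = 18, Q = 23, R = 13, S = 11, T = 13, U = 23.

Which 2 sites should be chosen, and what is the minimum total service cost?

Choose Ryde and Tring; total service cost 570.

With exactly 2 open, each district uses its cheapest among the chosen.
{Ryde, Tring}: P→Tring 4·18=72, Q→Tring 5·23=115, R→Ryde 10·13=130, S→Tring 7·11=77, T→Ryde 10·13=130, U→Ryde 2·23=46. Service cost 570.
{Galt, Tring}: service cost 581
{Pell, Tring}: service cost 737
Among all 6 size-2 choices, {Ryde, Tring} is lowest.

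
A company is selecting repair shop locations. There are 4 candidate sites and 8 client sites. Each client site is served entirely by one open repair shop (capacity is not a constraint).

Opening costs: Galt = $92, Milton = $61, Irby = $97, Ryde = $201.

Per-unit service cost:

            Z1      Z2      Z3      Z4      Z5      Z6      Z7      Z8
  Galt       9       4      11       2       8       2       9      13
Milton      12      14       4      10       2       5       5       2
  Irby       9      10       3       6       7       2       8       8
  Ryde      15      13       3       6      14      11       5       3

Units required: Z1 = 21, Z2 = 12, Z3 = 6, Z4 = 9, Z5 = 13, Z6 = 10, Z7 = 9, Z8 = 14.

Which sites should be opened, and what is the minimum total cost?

For any fixed open set, each client site goes to its cheapest open site; total = fixed + service.
{Galt, Milton}: Z1→Galt 9·21=189, Z2→Galt 4·12=48, Z3→Milton 4·6=24, Z4→Galt 2·9=18, Z5→Milton 2·13=26, Z6→Galt 2·10=20, Z7→Milton 5·9=45, Z8→Milton 2·14=28. Service 398; fixed 153; total 551.
{Galt, Milton, Irby}: service 392 + fixed 250 = 642
{Milton, Irby}: service 500 + fixed 158 = 658
{Galt, Milton, Irby, Ryde}: service 392 + fixed 451 = 843
No other subset beats 551.

Open Galt and Milton; minimum total cost 551.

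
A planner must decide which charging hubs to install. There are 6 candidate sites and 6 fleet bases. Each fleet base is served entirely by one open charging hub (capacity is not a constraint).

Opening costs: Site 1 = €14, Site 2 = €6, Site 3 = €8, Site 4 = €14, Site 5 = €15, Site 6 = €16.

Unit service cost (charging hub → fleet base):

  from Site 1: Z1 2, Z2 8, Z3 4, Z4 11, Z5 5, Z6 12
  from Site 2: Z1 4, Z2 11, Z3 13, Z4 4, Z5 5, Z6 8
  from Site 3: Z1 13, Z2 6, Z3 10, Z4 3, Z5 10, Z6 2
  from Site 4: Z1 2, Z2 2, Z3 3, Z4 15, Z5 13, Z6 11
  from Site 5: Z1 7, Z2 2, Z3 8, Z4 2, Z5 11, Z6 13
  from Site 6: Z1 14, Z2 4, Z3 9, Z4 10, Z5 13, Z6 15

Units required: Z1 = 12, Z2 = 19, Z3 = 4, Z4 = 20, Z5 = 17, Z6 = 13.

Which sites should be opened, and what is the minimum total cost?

For any fixed open set, each fleet base goes to its cheapest open site; total = fixed + service.
{Site 1, Site 3, Site 5}: Z1→Site 1 2·12=24, Z2→Site 5 2·19=38, Z3→Site 1 4·4=16, Z4→Site 5 2·20=40, Z5→Site 1 5·17=85, Z6→Site 3 2·13=26. Service 229; fixed 37; total 266.
{Site 2, Site 3, Site 4, Site 5}: Z1→Site 4 2·12=24, Z2→Site 4 2·19=38, Z3→Site 4 3·4=12, Z4→Site 5 2·20=40, Z5→Site 2 5·17=85, Z6→Site 3 2·13=26. Service 225; fixed 43; total 268.
{Site 1, Site 2, Site 3, Site 5}: Z1→Site 1 2·12=24, Z2→Site 5 2·19=38, Z3→Site 1 4·4=16, Z4→Site 5 2·20=40, Z5→Site 1 5·17=85, Z6→Site 3 2·13=26. Service 229; fixed 43; total 272.
{Site 1, Site 2, Site 3, Site 4, Site 5, Site 6}: service 225 + fixed 73 = 298
No other subset beats 266.

Open Site 1, Site 3 and Site 5; minimum total cost 266.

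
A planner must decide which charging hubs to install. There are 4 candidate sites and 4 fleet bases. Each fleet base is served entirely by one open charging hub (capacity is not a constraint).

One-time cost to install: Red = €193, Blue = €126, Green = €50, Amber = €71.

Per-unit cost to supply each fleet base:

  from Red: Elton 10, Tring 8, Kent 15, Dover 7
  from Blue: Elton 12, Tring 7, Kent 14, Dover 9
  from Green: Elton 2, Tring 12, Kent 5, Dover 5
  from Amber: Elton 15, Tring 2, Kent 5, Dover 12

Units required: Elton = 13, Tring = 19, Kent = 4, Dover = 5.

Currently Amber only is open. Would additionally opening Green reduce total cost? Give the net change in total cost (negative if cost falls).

Current service cost with {Amber}: 313.
Adding Green: each fleet base re-picks its cheapest; new service cost 109, saving 204.
Extra fixed cost: 50. Net change = 50 − 204 = -154.
(Totals: 384 → 230.)

Yes — net change −154 (cost falls by 154).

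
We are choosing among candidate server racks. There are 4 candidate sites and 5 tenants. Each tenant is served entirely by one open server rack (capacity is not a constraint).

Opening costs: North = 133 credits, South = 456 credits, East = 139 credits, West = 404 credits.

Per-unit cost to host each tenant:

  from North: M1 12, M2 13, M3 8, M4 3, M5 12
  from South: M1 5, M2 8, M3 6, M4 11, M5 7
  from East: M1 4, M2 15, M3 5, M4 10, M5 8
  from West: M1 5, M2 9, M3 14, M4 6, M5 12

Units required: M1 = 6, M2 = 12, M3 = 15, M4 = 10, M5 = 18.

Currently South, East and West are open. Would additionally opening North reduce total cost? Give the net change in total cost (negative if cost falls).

No — net change +103 (cost rises by 103).

Current service cost with {South, East, West}: 381.
Adding North: each tenant re-picks its cheapest; new service cost 351, saving 30.
Extra fixed cost: 133. Net change = 133 − 30 = 103.
(Totals: 1380 → 1483.)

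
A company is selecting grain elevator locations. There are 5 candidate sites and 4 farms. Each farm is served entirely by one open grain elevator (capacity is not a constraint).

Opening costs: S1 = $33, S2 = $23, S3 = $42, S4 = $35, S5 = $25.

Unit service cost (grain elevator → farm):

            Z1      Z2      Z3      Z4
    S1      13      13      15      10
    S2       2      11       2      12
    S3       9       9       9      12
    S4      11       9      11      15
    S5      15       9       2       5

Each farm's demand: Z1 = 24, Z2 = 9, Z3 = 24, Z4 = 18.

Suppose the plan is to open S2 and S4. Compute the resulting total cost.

Total cost: 451

Each farm is assigned to its cheapest site among the open ones.
{S2, S4}: Z1→S2 2·24=48, Z2→S4 9·9=81, Z3→S2 2·24=48, Z4→S2 12·18=216. Service 393; fixed 58; total 451.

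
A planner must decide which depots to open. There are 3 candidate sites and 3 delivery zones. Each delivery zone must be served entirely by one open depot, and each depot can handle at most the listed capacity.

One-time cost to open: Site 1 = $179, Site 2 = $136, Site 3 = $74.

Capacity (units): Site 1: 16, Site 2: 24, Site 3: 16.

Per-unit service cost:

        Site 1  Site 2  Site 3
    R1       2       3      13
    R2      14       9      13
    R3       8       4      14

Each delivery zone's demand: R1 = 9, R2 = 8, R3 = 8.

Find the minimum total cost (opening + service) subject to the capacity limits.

Minimum total cost: 373

Open {Site 2, Site 3}: R1→Site 2 3·9=27, R2→Site 3 13·8=104, R3→Site 2 4·8=32.
Loads: Site 2 carries 17/24, Site 3 carries 8/16. Service 163; fixed 210; total 373.
Next best feasible plan costs 421.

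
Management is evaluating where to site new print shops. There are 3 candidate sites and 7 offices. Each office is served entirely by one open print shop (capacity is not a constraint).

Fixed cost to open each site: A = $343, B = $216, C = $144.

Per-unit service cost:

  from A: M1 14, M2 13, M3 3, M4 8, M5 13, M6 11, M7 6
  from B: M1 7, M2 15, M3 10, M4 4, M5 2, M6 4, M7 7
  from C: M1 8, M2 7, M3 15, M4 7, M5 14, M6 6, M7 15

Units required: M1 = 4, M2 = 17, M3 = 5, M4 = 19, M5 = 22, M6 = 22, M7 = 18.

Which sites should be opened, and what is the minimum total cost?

For any fixed open set, each office goes to its cheapest open site; total = fixed + service.
{B}: M1→B 7·4=28, M2→B 15·17=255, M3→B 10·5=50, M4→B 4·19=76, M5→B 2·22=44, M6→B 4·22=88, M7→B 7·18=126. Service 667; fixed 216; total 883.
{B, C}: service 531 + fixed 360 = 891
{A, B}: M1→B 7·4=28, M2→A 13·17=221, M3→A 3·5=15, M4→B 4·19=76, M5→B 2·22=44, M6→B 4·22=88, M7→A 6·18=108. Service 580; fixed 559; total 1139.
{A, B, C}: service 478 + fixed 703 = 1181
(All 7 nonempty subsets were checked; B only is lowest.)

Open B only; minimum total cost 883.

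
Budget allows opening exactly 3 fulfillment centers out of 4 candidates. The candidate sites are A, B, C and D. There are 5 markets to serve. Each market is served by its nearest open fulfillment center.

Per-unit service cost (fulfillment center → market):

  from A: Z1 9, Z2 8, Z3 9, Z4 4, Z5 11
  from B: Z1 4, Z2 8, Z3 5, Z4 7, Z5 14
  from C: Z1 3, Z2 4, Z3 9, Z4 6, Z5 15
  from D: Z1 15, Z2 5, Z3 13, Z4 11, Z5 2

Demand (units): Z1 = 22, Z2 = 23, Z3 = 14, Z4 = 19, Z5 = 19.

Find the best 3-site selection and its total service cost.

Choose B, C and D; total service cost 380.

With exactly 3 open, each market uses its cheapest among the chosen.
{B, C, D}: Z1→C 3·22=66, Z2→C 4·23=92, Z3→B 5·14=70, Z4→C 6·19=114, Z5→D 2·19=38. Service cost 380.
{A, B, D}: service cost 387
{A, C, D}: service cost 398
Among all 4 size-3 choices, {B, C, D} is lowest.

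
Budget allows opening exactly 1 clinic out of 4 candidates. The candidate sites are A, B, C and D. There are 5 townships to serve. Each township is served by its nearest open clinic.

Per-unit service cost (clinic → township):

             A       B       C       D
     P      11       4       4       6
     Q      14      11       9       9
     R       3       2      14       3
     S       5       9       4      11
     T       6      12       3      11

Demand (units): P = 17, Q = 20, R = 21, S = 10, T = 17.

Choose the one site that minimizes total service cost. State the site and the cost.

Choose B only; total service cost 624.

With exactly 1 open, each township uses its cheapest among the chosen.
{B}: P→B 4·17=68, Q→B 11·20=220, R→B 2·21=42, S→B 9·10=90, T→B 12·17=204. Service cost 624.
{C}: service cost 633
{D}: service cost 642
Among all 4 size-1 choices, {B} is lowest.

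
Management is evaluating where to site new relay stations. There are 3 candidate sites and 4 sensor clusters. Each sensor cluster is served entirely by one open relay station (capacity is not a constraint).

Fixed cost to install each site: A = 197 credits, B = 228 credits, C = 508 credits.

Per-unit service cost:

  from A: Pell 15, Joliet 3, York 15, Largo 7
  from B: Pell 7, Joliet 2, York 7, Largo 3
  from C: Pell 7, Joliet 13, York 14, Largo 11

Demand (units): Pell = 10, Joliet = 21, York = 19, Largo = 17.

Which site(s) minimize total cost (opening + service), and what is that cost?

Open B only; minimum total cost 524.

For any fixed open set, each sensor cluster goes to its cheapest open site; total = fixed + service.
{B}: Pell→B 7·10=70, Joliet→B 2·21=42, York→B 7·19=133, Largo→B 3·17=51. Service 296; fixed 228; total 524.
{A, B}: service 296 + fixed 425 = 721
{A}: service 617 + fixed 197 = 814
{A, B, C}: Pell→B 7·10=70, Joliet→B 2·21=42, York→B 7·19=133, Largo→B 3·17=51. Service 296; fixed 933; total 1229.
No other subset beats 524.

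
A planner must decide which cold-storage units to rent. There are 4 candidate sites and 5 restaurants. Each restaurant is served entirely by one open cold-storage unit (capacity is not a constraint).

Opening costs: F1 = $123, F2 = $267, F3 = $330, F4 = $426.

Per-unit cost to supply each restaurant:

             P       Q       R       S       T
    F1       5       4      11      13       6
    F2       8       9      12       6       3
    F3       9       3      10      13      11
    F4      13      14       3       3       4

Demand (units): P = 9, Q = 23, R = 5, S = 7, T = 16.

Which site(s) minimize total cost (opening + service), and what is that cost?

Open F1 only; minimum total cost 502.

For any fixed open set, each restaurant goes to its cheapest open site; total = fixed + service.
{F1}: P→F1 5·9=45, Q→F1 4·23=92, R→F1 11·5=55, S→F1 13·7=91, T→F1 6·16=96. Service 379; fixed 123; total 502.
{F1, F2}: service 282 + fixed 390 = 672
{F2}: service 429 + fixed 267 = 696
{F1, F2, F3, F4}: service 198 + fixed 1146 = 1344
No other subset beats 502.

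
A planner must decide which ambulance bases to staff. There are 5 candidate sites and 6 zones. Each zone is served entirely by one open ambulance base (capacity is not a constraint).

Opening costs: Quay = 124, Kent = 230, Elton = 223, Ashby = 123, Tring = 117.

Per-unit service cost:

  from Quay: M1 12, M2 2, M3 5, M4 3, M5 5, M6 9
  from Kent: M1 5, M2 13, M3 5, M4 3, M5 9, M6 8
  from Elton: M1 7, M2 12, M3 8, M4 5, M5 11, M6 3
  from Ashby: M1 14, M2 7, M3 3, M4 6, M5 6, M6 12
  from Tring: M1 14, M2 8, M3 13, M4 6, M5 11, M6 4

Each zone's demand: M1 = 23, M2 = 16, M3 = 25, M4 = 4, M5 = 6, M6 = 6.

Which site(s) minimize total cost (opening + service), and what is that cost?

For any fixed open set, each zone goes to its cheapest open site; total = fixed + service.
{Quay}: M1→Quay 12·23=276, M2→Quay 2·16=32, M3→Quay 5·25=125, M4→Quay 3·4=12, M5→Quay 5·6=30, M6→Quay 9·6=54. Service 529; fixed 124; total 653.
{Quay, Kent}: service 362 + fixed 354 = 716
{Quay, Elton}: service 378 + fixed 347 = 725
{Quay, Kent, Elton, Ashby, Tring}: service 282 + fixed 817 = 1099
No other subset beats 653.

Open Quay only; minimum total cost 653.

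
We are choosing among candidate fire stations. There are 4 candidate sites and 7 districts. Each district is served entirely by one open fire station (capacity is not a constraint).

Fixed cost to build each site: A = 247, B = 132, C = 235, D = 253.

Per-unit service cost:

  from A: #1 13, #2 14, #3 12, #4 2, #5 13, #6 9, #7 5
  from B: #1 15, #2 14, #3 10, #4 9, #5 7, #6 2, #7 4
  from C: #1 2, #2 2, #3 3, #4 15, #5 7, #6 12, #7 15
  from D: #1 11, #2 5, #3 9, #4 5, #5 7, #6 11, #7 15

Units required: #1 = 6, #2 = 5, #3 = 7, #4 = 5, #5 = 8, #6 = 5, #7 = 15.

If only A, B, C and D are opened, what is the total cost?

Total cost: 1046

Each district is assigned to its cheapest site among the open ones.
{A, B, C, D}: #1→C 2·6=12, #2→C 2·5=10, #3→C 3·7=21, #4→A 2·5=10, #5→B 7·8=56, #6→B 2·5=10, #7→B 4·15=60. Service 179; fixed 867; total 1046.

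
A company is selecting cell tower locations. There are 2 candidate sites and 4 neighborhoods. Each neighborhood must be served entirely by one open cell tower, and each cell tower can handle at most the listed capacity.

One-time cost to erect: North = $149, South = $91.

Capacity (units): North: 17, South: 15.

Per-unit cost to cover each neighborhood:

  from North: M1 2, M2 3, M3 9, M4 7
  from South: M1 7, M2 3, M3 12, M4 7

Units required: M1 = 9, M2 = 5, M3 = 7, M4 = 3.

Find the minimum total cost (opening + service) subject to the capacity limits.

Minimum total cost: 357

Open {North, South}: M1→North 2·9=18, M2→South 3·5=15, M3→North 9·7=63, M4→South 7·3=21.
Loads: North carries 16/17, South carries 8/15. Service 117; fixed 240; total 357.
Next best feasible plan costs 378.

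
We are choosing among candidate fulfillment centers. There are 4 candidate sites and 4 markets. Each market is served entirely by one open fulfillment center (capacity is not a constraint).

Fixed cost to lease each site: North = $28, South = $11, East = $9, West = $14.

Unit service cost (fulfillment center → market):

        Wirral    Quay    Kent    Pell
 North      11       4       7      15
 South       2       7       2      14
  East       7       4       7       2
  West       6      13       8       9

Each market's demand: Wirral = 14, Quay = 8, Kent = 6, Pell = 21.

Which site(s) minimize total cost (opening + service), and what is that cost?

Open South and East; minimum total cost 134.

For any fixed open set, each market goes to its cheapest open site; total = fixed + service.
{South, East}: Wirral→South 2·14=28, Quay→East 4·8=32, Kent→South 2·6=12, Pell→East 2·21=42. Service 114; fixed 20; total 134.
{South, East, West}: Wirral→South 2·14=28, Quay→East 4·8=32, Kent→South 2·6=12, Pell→East 2·21=42. Service 114; fixed 34; total 148.
{North, South, East}: service 114 + fixed 48 = 162
{North, South, East, West}: service 114 + fixed 62 = 176
No other subset beats 134.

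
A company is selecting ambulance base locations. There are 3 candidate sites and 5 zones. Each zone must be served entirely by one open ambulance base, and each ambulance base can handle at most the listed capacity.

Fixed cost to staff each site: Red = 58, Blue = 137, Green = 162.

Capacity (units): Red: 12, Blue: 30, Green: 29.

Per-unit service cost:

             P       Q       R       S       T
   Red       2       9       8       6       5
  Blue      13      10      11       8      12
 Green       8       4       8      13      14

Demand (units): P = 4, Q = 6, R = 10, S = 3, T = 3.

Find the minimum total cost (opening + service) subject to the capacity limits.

Minimum total cost: 365

Open {Red, Green}: P→Red 2·4=8, Q→Green 4·6=24, R→Green 8·10=80, S→Red 6·3=18, T→Red 5·3=15.
Loads: Red carries 10/12, Green carries 16/29. Service 145; fixed 220; total 365.
Next best feasible plan costs 379.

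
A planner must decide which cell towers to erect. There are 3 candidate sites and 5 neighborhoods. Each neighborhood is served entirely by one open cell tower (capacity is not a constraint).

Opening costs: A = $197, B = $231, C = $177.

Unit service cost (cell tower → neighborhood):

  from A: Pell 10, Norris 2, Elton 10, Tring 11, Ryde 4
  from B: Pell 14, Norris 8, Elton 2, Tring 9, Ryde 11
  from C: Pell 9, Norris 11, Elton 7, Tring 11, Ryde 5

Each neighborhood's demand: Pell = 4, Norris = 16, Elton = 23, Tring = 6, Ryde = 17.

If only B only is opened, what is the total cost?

Total cost: 702

Each neighborhood is assigned to its cheapest site among the open ones.
{B}: Pell→B 14·4=56, Norris→B 8·16=128, Elton→B 2·23=46, Tring→B 9·6=54, Ryde→B 11·17=187. Service 471; fixed 231; total 702.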